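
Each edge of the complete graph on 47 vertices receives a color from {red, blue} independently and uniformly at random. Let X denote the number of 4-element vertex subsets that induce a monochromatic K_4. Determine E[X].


Let X = Σ_S X_S over the C(47, 4) = 178365 subsets S of size 4, where X_S = 1 if the K_4 on S is monochromatic.
For a fixed S, the K_4 on S has C(4, 2) = 6 edges. P[all 6 edges red] = (1/2)^6, and likewise for blue, so P[monochromatic] = 2·(1/2)^6 = 2^{1 − 6} = 1/32.
Summing: E[X] = C(47, 4) · 2^{1 − 6} = 178365 · 1/32 = 178365/32.
Numerically: E[X] ≈ 5573.90625.

E[X] = C(47,4)·2^(1−C(4,2)) = 178365/32 ≈ 5573.90625.


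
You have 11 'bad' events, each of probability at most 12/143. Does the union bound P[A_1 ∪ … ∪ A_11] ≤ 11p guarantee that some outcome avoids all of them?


Union bound: P[∪_{i=1}^{11} A_i] ≤ Σ_i P[A_i] ≤ 11·p = 11·(12/143) = 12/13.
Numerically: 12/13 ≈ 0.9231.
Is 12/13 < 1? YES.
Since P[∪ A_i] ≤ 12/13 < 1, the complement has P[∩ A_i^c] ≥ 1 − 12/13 = 1/13 > 0, so some outcome avoids every A_i.

11·p = 12/13 ≈ 0.9231; existence CERTIFIED by the union bound.


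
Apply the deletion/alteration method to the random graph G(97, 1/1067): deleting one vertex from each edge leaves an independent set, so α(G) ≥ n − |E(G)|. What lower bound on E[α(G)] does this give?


E[|E(G)|] = C(97, 2)·p = 4656 · (1/1067) = 48/11.
E[α(G)] ≥ n − E[|E(G)|] = 97 − 48/11 = 1019/11.
Numerically: ≈ 92.6364.
(This is only a lower bound; the true E[α(G)] may be larger.)

E[α(G)] ≥ 1019/11 ≈ 92.6364.


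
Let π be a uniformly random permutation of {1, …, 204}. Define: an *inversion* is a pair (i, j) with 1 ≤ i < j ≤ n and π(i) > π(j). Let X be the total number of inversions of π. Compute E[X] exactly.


Write X = Σ X_I over the C(204, 2) = 20706 pairs i < j, with X_I the indicator of one inversion.
There are 20706 indicators.
For each fixed pair i < j, the values π(i) and π(j) are two distinct elements of {1, …, 204} in uniformly random order; by symmetry P[π(i) > π(j)] = 1/2.
By linearity: E[X] = 20706 · (1/2) = C(204, 2) · (1/2) = 20706/2 = 10353 ≈ 10353.000.

E[X] = 10353 = 10353.000.


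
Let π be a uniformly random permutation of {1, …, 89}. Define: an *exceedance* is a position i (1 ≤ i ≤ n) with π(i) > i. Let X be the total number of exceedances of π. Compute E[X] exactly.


Write X = Σ_{i=1}^{89} X_i, where X_i = 1_{π(i) > i}.
For each fixed i, π(i) is uniform over {1, …, 89} (marginal of a uniform permutation), so P[π(i) > i] = (n − i)/n. Summing: Σ_{i=1}^{89} (n − i)/n = (0 + 1 + … + 88)/89 = 89(89 − 1)/(2·89) = (89 − 1)/2.
Hence E[X] = Σ_{i=1}^{89} (89 − i)/89 = 44 ≈ 44.0000.

E[X] = 44 = 44.0000.


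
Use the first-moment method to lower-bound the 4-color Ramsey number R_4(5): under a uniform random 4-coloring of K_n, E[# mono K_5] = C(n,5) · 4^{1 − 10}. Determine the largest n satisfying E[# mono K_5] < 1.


We need C(n, 5) · 4^{1 − 10} < 1, i.e. C(n, 5) < 4^{10 − 1} = 262144.
Check values of n near the boundary:
  n = 27: C(27, 5) = 80730; 80730 < 262144? YES
  n = 28: C(28, 5) = 98280; 98280 < 262144? YES
  n = 29: C(29, 5) = 118755; 118755 < 262144? YES
  n = 30: C(30, 5) = 142506; 142506 < 262144? YES
  n = 31: C(31, 5) = 169911; 169911 < 262144? YES
  n = 32: C(32, 5) = 201376; 201376 < 262144? YES
  n = 33: C(33, 5) = 237336; 237336 < 262144? YES
  n = 34: C(34, 5) = 278256; 278256 < 262144? NO
  n = 35: C(35, 5) = 324632; 324632 < 262144? NO
  n = 36: C(36, 5) = 376992; 376992 < 262144? NO
The largest n with C(n, 5) < 262144 is n = 33 (where E[X] = 29667/32768 ≈ 0.905). Hence R_4(5) > 33, i.e. R_4(5) ≥ 34.

Largest n = 33; hence R_4(5) > 33.


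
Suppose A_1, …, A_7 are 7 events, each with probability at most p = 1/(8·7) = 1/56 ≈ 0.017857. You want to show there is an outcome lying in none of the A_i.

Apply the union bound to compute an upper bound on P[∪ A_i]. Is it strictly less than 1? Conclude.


Union bound: P[∪_{i=1}^{7} A_i] ≤ Σ_i P[A_i] ≤ 7·p = 7·(1/56) = 1/8.
Numerically: 1/8 ≈ 0.125000.
Is 1/8 < 1? YES.
Since P[∪ A_i] ≤ 1/8 < 1, the complement has P[∩ A_i^c] ≥ 1 − 1/8 = 7/8 > 0, so some outcome avoids every A_i.

7·p = 1/8 ≈ 0.125000; existence CERTIFIED by the union bound.


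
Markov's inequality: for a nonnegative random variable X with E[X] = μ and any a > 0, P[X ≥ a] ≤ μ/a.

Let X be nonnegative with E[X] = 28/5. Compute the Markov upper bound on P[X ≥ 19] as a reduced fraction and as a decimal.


μ = E[X] = 28/5, a = 19.
Markov: P[X ≥ 19] ≤ μ/a = (28/5)/19 = 28/95.
Numerically: ≈ 0.2947.
(Since a = 19 > μ = 5.6000, the bound 28/95 is < 1 and informative.)

P[X ≥ 19] ≤ 28/95 ≈ 0.2947.


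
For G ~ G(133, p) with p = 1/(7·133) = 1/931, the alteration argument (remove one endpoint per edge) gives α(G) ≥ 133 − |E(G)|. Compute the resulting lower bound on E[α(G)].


E[|E(G)|] = C(133, 2)·p = 8778 · (1/931) = 66/7.
E[α(G)] ≥ n − E[|E(G)|] = 133 − 66/7 = 865/7.
Numerically: ≈ 123.571429.
(This is only a lower bound; the true E[α(G)] may be larger.)

E[α(G)] ≥ 865/7 ≈ 123.571429.


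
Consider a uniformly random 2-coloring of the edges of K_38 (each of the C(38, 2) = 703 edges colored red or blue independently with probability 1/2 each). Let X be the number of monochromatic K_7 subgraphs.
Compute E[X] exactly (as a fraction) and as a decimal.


Let X = Σ_S X_S over the C(38, 7) = 12620256 subsets S of size 7, where X_S = 1 if the K_7 on S is monochromatic.
For a fixed S, the K_7 on S has C(7, 2) = 21 edges. P[all 21 edges red] = (1/2)^21, and likewise for blue, so P[monochromatic] = 2·(1/2)^21 = 2^{1 − 21} = 1/1048576.
By linearity: E[X] = C(38, 7) · 2^{1 − 21} = 12620256 · 1/1048576 = 394383/32768.
Numerically: E[X] ≈ 12.036.

E[X] = C(38,7)·2^(1−C(7,2)) = 394383/32768 ≈ 12.036.


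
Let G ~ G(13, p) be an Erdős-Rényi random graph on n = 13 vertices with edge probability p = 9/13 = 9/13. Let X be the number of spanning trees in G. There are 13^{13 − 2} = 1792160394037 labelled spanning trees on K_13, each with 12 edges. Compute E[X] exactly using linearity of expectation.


K_13 has 13^{13 − 2} = 1792160394037 labelled spanning trees.
For each such spanning tree H, let X_H = 1 if all 12 edges of H are present in G. Then P[X_H = 1] = p^{12} = (9/13)^{12} = 282429536481/23298085122481.
Summing the indicators: E[X] = Σ_H E[X_H] = 1792160394037 · p^{12} = 1792160394037 · 282429536481/23298085122481 = 282429536481/13.
Numerically: E[X] ≈ 2.17253e+10.

E[X] = 1792160394037 · (9/13)^{12} = 282429536481/13 ≈ 2.17253e+10.


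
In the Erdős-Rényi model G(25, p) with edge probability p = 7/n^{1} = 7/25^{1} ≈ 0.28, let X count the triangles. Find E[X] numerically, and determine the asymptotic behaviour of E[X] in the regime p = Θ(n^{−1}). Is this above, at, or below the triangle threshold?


Number of potential triangles: C(25, 3) = 2300.
Each occurs with probability p³ ≈ (0.28)³ ≈ 2.1952000e-02.
By linearity: E[X] = C(25, 3)·p³ ≈ 2300 · 2.1952000e-02 ≈ 50.48960.
Here α = 1, so p = 7/n is exactly at the triangle threshold p ~ 1/n. Asymptotically E[X] → c³/6 = 7³/6 = 343/6 ≈ 57.16667, a bounded constant. In this regime the triangle count is asymptotically Poisson(c³/6).

E[X] ≈ 50.48960; in regime p = Θ(1/n^{1}) E[X] stays bounded (at the triangle threshold p ~ 1/n).


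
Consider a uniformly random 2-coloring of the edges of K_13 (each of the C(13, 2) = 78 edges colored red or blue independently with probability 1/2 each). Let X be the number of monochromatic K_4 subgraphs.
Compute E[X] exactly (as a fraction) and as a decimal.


Let X = Σ_S X_S over the C(13, 4) = 715 subsets S of size 4, where X_S = 1 if the K_4 on S is monochromatic.
For a fixed S, the K_4 on S has C(4, 2) = 6 edges. P[all 6 edges red] = (1/2)^6, and likewise for blue, so P[monochromatic] = 2·(1/2)^6 = 2^{1 − 6} = 1/32.
By linearity of expectation: E[X] = C(13, 4) · 2^{1 − 6} = 715 · 1/32 = 715/32.
Numerically: E[X] ≈ 22.34375.

E[X] = C(13,4)·2^(1−C(4,2)) = 715/32 ≈ 22.34375.


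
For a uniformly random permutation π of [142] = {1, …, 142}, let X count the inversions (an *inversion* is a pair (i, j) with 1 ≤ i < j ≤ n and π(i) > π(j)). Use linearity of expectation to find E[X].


Write X = Σ X_I over the C(142, 2) = 10011 pairs i < j, with X_I the indicator of one inversion.
There are 10011 indicators.
For each fixed pair i < j, the values π(i) and π(j) are two distinct elements of {1, …, 142} in uniformly random order; by symmetry P[π(i) > π(j)] = 1/2.
By linearity: E[X] = 10011 · (1/2) = C(142, 2) · (1/2) = 10011/2 = 10011/2 ≈ 5005.500.

E[X] = 10011/2 = 5005.500.


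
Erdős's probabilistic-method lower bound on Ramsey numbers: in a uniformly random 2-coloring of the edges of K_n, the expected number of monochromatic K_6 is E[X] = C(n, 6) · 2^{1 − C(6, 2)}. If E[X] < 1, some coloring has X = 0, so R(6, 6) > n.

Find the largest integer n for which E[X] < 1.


We need C(n, 6) · 2^{1 − 15} < 1, i.e. C(n, 6) < 2^{15 − 1} = 16384.
Check values of n near the boundary:
  n = 15: C(15, 6) = 5005; 5005 < 16384? YES
  n = 16: C(16, 6) = 8008; 8008 < 16384? YES
  n = 17: C(17, 6) = 12376; 12376 < 16384? YES
  n = 18: C(18, 6) = 18564; 18564 < 16384? NO
The largest n with C(n, 6) < 16384 is n = 17 (where E[X] = 1547/2048 ≈ 0.7553711). Hence R(6, 6) > 17, i.e. R(6, 6) ≥ 18.

Largest n = 17; hence R(6, 6) > 17.


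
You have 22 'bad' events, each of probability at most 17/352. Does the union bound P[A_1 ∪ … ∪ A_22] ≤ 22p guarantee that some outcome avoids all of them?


Union bound: P[∪_{i=1}^{22} A_i] ≤ Σ_i P[A_i] ≤ 22·p = 22·(17/352) = 17/16.
Numerically: 17/16 ≈ 1.0625000.
Is 17/16 < 1? NO.
Since the bound 17/16 is ≥ 1, the union bound is uninformative here; it does NOT by itself certify existence.

22·p = 17/16 ≈ 1.0625000; existence NOT certified by the union bound.


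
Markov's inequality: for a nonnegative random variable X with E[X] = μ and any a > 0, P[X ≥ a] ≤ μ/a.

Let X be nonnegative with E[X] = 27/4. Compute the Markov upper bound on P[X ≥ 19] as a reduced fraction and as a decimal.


μ = E[X] = 27/4, a = 19.
Markov: P[X ≥ 19] ≤ μ/a = (27/4)/19 = 27/76.
Numerically: ≈ 0.35526.
(Since a = 19 > μ = 6.75000, the bound 27/76 is < 1 and informative.)

P[X ≥ 19] ≤ 27/76 ≈ 0.35526.


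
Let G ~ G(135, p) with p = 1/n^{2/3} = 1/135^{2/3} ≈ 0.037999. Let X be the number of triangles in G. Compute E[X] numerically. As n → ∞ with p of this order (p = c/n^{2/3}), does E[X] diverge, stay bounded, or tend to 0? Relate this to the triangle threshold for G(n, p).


Number of potential triangles: C(135, 3) = 400995.
Each occurs with probability p³ ≈ (0.037999)³ ≈ 5.4869684e-05.
By linearity: E[X] = C(135, 3)·p³ ≈ 400995 · 5.4869684e-05 ≈ 22.00247.
Since α = 2/3 < 1, p = c/n^{2/3} ≫ 1/n is above the triangle threshold p ~ 1/n. Asymptotically E[X] ~ (c³/6)·n^{3(1−α)} = (1³/6)·n^{1} → ∞; triangles are abundant w.h.p.

E[X] ≈ 22.00247; in regime p = Θ(1/n^{2/3}) E[X] diverges (above the triangle threshold p ~ 1/n).


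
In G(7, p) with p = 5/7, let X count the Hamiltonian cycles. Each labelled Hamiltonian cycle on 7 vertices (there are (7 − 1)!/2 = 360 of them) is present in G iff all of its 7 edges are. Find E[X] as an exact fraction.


K_7 has (7 − 1)!/2 = 360 labelled Hamiltonian cycles.
For each such Hamiltonian cycle H, let X_H = 1 if all 7 edges of H are present in G. Then P[X_H = 1] = p^{7} = (5/7)^{7} = 78125/823543.
By linearity: E[X] = Σ_H E[X_H] = 360 · p^{7} = 360 · 78125/823543 = 28125000/823543.
Numerically: E[X] ≈ 34.15.

E[X] = 360 · (5/7)^{7} = 28125000/823543 ≈ 34.15.


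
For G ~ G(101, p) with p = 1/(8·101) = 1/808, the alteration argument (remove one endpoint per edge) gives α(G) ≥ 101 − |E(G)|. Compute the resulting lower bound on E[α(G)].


E[|E(G)|] = C(101, 2)·p = 5050 · (1/808) = 25/4.
E[α(G)] ≥ n − E[|E(G)|] = 101 − 25/4 = 379/4.
Numerically: ≈ 94.750000.
(This is only a lower bound; the true E[α(G)] may be larger.)

E[α(G)] ≥ 379/4 ≈ 94.750000.


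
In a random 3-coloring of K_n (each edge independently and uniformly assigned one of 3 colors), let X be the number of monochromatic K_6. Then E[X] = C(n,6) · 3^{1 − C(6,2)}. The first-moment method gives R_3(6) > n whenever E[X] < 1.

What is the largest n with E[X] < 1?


We need C(n, 6) · 3^{1 − 15} < 1, i.e. C(n, 6) < 3^{15 − 1} = 4782969.
Check values of n near the boundary:
  n = 38: C(38, 6) = 2760681; 2760681 < 4782969? YES
  n = 39: C(39, 6) = 3262623; 3262623 < 4782969? YES
  n = 40: C(40, 6) = 3838380; 3838380 < 4782969? YES
  n = 41: C(41, 6) = 4496388; 4496388 < 4782969? YES
  n = 42: C(42, 6) = 5245786; 5245786 < 4782969? NO
  n = 43: C(43, 6) = 6096454; 6096454 < 4782969? NO
  n = 44: C(44, 6) = 7059052; 7059052 < 4782969? NO
The largest n with C(n, 6) < 4782969 is n = 41 (where E[X] = 1498796/1594323 ≈ 0.94008). Hence R_3(6) > 41, i.e. R_3(6) ≥ 42.

Largest n = 41; hence R_3(6) > 41.


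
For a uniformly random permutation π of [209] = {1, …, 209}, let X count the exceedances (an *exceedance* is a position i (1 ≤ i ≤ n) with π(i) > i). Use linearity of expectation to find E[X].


Write X = Σ_{i=1}^{209} X_i, where X_i = 1_{π(i) > i}.
For each fixed i, π(i) is uniform over {1, …, 209} (marginal of a uniform permutation), so P[π(i) > i] = (n − i)/n. Summing: Σ_{i=1}^{209} (n − i)/n = (0 + 1 + … + 208)/209 = 209(209 − 1)/(2·209) = (209 − 1)/2.
Hence E[X] = Σ_{i=1}^{209} (209 − i)/209 = 104 ≈ 104.00000.

E[X] = 104 = 104.00000.


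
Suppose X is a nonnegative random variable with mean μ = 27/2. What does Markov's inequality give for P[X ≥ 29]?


μ = E[X] = 27/2, a = 29.
Markov: P[X ≥ 29] ≤ μ/a = (27/2)/29 = 27/58.
Numerically: ≈ 0.46552.
(Since a = 29 > μ = 13.50000, the bound 27/58 is < 1 and informative.)

P[X ≥ 29] ≤ 27/58 ≈ 0.46552.


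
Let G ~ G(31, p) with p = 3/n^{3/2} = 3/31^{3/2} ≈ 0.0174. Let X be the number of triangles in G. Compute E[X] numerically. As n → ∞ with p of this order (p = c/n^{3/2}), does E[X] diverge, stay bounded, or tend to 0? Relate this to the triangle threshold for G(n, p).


Number of potential triangles: C(31, 3) = 4495.
Each occurs with probability p³ ≈ (0.0174)³ ≈ 5.25093e-06.
By linearity: E[X] = C(31, 3)·p³ ≈ 4495 · 5.25093e-06 ≈ 0.024.
Since α = 3/2 > 1, p = c/n^{3/2} = o(1/n) is below the triangle threshold p ~ 1/n. Asymptotically E[X] ~ (c³/6)·n^{3(1−α)} = (3³/6)·n^{-1.5} → 0, so by Markov's inequality G has no triangles w.h.p.

E[X] ≈ 0.024; in regime p = Θ(1/n^{3/2}) E[X] tends to 0 (below the triangle threshold p ~ 1/n).


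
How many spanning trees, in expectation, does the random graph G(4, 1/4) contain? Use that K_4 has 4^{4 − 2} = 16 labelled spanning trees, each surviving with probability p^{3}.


K_4 has 4^{4 − 2} = 16 labelled spanning trees.
For each such spanning tree H, let X_H = 1 if all 3 edges of H are present in G. Then P[X_H = 1] = p^{3} = (1/4)^{3} = 1/64.
Summing the indicators: E[X] = Σ_H E[X_H] = 16 · p^{3} = 16 · 1/64 = 1/4.
Numerically: E[X] ≈ 0.25.

E[X] = 16 · (1/4)^{3} = 1/4 ≈ 0.25.


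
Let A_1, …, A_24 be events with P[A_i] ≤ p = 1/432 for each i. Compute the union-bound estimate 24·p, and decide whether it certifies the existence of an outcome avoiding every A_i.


Union bound: P[∪_{i=1}^{24} A_i] ≤ Σ_i P[A_i] ≤ 24·p = 24·(1/432) = 1/18.
Numerically: 1/18 ≈ 0.05556.
Is 1/18 < 1? YES.
Since P[∪ A_i] ≤ 1/18 < 1, the complement has P[∩ A_i^c] ≥ 1 − 1/18 = 17/18 > 0, so some outcome avoids every A_i.

24·p = 1/18 ≈ 0.05556; existence CERTIFIED by the union bound.


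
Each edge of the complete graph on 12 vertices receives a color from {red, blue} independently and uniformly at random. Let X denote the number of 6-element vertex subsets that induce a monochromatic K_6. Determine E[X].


Let X = Σ_S X_S over the C(12, 6) = 924 subsets S of size 6, where X_S = 1 if the K_6 on S is monochromatic.
For a fixed S, the K_6 on S has C(6, 2) = 15 edges. P[all 15 edges red] = (1/2)^15, and likewise for blue, so P[monochromatic] = 2·(1/2)^15 = 2^{1 − 15} = 1/16384.
By linearity: E[X] = C(12, 6) · 2^{1 − 15} = 924 · 1/16384 = 231/4096.
Numerically: E[X] ≈ 0.056396.

E[X] = C(12,6)·2^(1−C(6,2)) = 231/4096 ≈ 0.056396.


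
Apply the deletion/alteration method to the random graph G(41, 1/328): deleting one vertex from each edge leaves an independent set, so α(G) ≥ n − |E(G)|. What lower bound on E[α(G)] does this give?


E[|E(G)|] = C(41, 2)·p = 820 · (1/328) = 5/2.
E[α(G)] ≥ n − E[|E(G)|] = 41 − 5/2 = 77/2.
Numerically: ≈ 38.500.
(This is only a lower bound; the true E[α(G)] may be larger.)

E[α(G)] ≥ 77/2 ≈ 38.500.


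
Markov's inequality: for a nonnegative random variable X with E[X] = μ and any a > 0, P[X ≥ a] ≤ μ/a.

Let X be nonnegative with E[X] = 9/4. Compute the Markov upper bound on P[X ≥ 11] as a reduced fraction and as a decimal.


μ = E[X] = 9/4, a = 11.
Markov: P[X ≥ 11] ≤ μ/a = (9/4)/11 = 9/44.
Numerically: ≈ 0.205.
(Since a = 11 > μ = 2.250, the bound 9/44 is < 1 and informative.)

P[X ≥ 11] ≤ 9/44 ≈ 0.205.


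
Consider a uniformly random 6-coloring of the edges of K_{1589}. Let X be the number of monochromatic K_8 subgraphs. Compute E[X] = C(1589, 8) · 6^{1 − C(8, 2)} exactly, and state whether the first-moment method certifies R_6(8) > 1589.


E[X] = C(1589, 8) · 6^{1 − 28} = 990389025825605844438 · 6^{−27} = 990389025825605844438/1023490369077469249536.
As a reduced fraction: E[X] = 165064837637600974073/170581728179578208256 ≈ 0.968.
Is E[X] < 1? YES.
Since E[X] < 1, there exists a 6-coloring of K_{1589} with no monochromatic K_8; hence R_6(8) > 1589.

E[X] = 165064837637600974073/170581728179578208256 ≈ 0.968; E[X] < 1, so R_6(8) > 1589.


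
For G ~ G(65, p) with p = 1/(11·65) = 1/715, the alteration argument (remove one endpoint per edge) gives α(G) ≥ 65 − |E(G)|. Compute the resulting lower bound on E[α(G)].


E[|E(G)|] = C(65, 2)·p = 2080 · (1/715) = 32/11.
E[α(G)] ≥ n − E[|E(G)|] = 65 − 32/11 = 683/11.
Numerically: ≈ 62.0909.
(This is only a lower bound; the true E[α(G)] may be larger.)

E[α(G)] ≥ 683/11 ≈ 62.0909.


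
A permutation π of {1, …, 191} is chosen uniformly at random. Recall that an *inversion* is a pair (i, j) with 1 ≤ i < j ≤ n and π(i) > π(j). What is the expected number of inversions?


Write X = Σ X_I over the C(191, 2) = 18145 pairs i < j, with X_I the indicator of one inversion.
There are 18145 indicators.
For each fixed pair i < j, the values π(i) and π(j) are two distinct elements of {1, …, 191} in uniformly random order; by symmetry P[π(i) > π(j)] = 1/2.
By linearity: E[X] = 18145 · (1/2) = C(191, 2) · (1/2) = 18145/2 = 18145/2 ≈ 9072.500.

E[X] = 18145/2 = 9072.500.


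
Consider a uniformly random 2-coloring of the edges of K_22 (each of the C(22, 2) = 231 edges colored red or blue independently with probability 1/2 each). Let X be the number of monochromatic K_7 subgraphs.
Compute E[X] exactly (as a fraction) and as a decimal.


Let X = Σ_S X_S over the C(22, 7) = 170544 subsets S of size 7, where X_S = 1 if the K_7 on S is monochromatic.
For a fixed S, the K_7 on S has C(7, 2) = 21 edges. P[all 21 edges red] = (1/2)^21, and likewise for blue, so P[monochromatic] = 2·(1/2)^21 = 2^{1 − 21} = 1/1048576.
By linearity of expectation: E[X] = C(22, 7) · 2^{1 − 21} = 170544 · 1/1048576 = 10659/65536.
Numerically: E[X] ≈ 0.163.

E[X] = C(22,7)·2^(1−C(7,2)) = 10659/65536 ≈ 0.163.


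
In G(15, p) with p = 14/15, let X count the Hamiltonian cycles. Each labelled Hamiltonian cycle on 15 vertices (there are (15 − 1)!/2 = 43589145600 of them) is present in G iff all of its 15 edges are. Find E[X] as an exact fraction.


K_15 has (15 − 1)!/2 = 43589145600 labelled Hamiltonian cycles.
For each such Hamiltonian cycle H, let X_H = 1 if all 15 edges of H are present in G. Then P[X_H = 1] = p^{15} = (14/15)^{15} = 155568095557812224/437893890380859375.
Summing the indicators: E[X] = Σ_H E[X_H] = 43589145600 · p^{15} = 43589145600 · 155568095557812224/437893890380859375 = 1116227221067356419653632/72081298828125.
Numerically: E[X] ≈ 1.55e+10.

E[X] = 43589145600 · (14/15)^{15} = 1116227221067356419653632/72081298828125 ≈ 1.55e+10.


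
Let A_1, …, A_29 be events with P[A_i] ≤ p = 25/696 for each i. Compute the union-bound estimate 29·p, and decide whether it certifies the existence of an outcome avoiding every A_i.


Union bound: P[∪_{i=1}^{29} A_i] ≤ Σ_i P[A_i] ≤ 29·p = 29·(25/696) = 25/24.
Numerically: 25/24 ≈ 1.04167.
Is 25/24 < 1? NO.
Since the bound 25/24 is ≥ 1, the union bound is uninformative here; it does NOT by itself certify existence.

29·p = 25/24 ≈ 1.04167; existence NOT certified by the union bound.


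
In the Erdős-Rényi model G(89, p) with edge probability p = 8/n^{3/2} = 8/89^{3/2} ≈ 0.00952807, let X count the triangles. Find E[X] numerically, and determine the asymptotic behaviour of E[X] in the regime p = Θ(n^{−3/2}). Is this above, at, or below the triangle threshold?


Number of potential triangles: C(89, 3) = 113564.
Each occurs with probability p³ ≈ (0.00952807)³ ≈ 8.64997657e-07.
By linearity: E[X] = C(89, 3)·p³ ≈ 113564 · 8.64997657e-07 ≈ 0.098233.
Since α = 3/2 > 1, p = c/n^{3/2} = o(1/n) is below the triangle threshold p ~ 1/n. Asymptotically E[X] ~ (c³/6)·n^{3(1−α)} = (8³/6)·n^{-1.5} → 0, so by Markov's inequality G has no triangles w.h.p.

E[X] ≈ 0.098233; in regime p = Θ(1/n^{3/2}) E[X] tends to 0 (below the triangle threshold p ~ 1/n).


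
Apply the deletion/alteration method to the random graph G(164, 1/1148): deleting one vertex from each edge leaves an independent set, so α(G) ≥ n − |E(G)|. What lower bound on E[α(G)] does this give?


E[|E(G)|] = C(164, 2)·p = 13366 · (1/1148) = 163/14.
E[α(G)] ≥ n − E[|E(G)|] = 164 − 163/14 = 2133/14.
Numerically: ≈ 152.3571.
(This is only a lower bound; the true E[α(G)] may be larger.)

E[α(G)] ≥ 2133/14 ≈ 152.3571.


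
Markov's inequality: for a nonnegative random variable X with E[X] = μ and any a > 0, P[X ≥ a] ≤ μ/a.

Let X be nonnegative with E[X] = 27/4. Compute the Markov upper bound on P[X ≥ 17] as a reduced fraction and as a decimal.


μ = E[X] = 27/4, a = 17.
Markov: P[X ≥ 17] ≤ μ/a = (27/4)/17 = 27/68.
Numerically: ≈ 0.39706.
(Since a = 17 > μ = 6.75000, the bound 27/68 is < 1 and informative.)

P[X ≥ 17] ≤ 27/68 ≈ 0.39706.


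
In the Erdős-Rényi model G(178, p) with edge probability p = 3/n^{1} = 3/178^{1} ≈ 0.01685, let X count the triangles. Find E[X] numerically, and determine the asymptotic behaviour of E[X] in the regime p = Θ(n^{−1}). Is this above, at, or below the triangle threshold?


Number of potential triangles: C(178, 3) = 924176.
Each occurs with probability p³ ≈ (0.01685)³ ≈ 4.787445e-06.
By linearity: E[X] = C(178, 3)·p³ ≈ 924176 · 4.787445e-06 ≈ 4.4244.
Here α = 1, so p = 3/n is exactly at the triangle threshold p ~ 1/n. Asymptotically E[X] → c³/6 = 3³/6 = 9/2 ≈ 4.5000, a bounded constant. In this regime the triangle count is asymptotically Poisson(c³/6).

E[X] ≈ 4.4244; in regime p = Θ(1/n^{1}) E[X] stays bounded (at the triangle threshold p ~ 1/n).


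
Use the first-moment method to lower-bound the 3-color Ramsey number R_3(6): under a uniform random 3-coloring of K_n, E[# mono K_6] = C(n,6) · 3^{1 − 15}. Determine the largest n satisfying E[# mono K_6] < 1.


We need C(n, 6) · 3^{1 − 15} < 1, i.e. C(n, 6) < 3^{15 − 1} = 4782969.
Check values of n near the boundary:
  n = 39: C(39, 6) = 3262623; 3262623 < 4782969? YES
  n = 40: C(40, 6) = 3838380; 3838380 < 4782969? YES
  n = 41: C(41, 6) = 4496388; 4496388 < 4782969? YES
  n = 42: C(42, 6) = 5245786; 5245786 < 4782969? NO
  n = 43: C(43, 6) = 6096454; 6096454 < 4782969? NO
The largest n with C(n, 6) < 4782969 is n = 41 (where E[X] = 1498796/1594323 ≈ 0.94008). Hence R_3(6) > 41, i.e. R_3(6) ≥ 42.

Largest n = 41; hence R_3(6) > 41.


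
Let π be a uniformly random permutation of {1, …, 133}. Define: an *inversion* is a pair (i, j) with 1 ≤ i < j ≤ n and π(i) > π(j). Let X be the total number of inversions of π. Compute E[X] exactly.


Write X = Σ X_I over the C(133, 2) = 8778 pairs i < j, with X_I the indicator of one inversion.
There are 8778 indicators.
For each fixed pair i < j, the values π(i) and π(j) are two distinct elements of {1, …, 133} in uniformly random order; by symmetry P[π(i) > π(j)] = 1/2.
By linearity: E[X] = 8778 · (1/2) = C(133, 2) · (1/2) = 8778/2 = 4389 ≈ 4389.000000.

E[X] = 4389 = 4389.000000.


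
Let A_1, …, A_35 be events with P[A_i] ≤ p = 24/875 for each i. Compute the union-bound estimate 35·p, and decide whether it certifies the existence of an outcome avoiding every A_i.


Union bound: P[∪_{i=1}^{35} A_i] ≤ Σ_i P[A_i] ≤ 35·p = 35·(24/875) = 24/25.
Numerically: 24/25 ≈ 0.960000.
Is 24/25 < 1? YES.
Since P[∪ A_i] ≤ 24/25 < 1, the complement has P[∩ A_i^c] ≥ 1 − 24/25 = 1/25 > 0, so some outcome avoids every A_i.

35·p = 24/25 ≈ 0.960000; existence CERTIFIED by the union bound.


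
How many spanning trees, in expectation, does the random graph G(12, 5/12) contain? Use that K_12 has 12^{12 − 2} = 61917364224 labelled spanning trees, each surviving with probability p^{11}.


K_12 has 12^{12 − 2} = 61917364224 labelled spanning trees.
For each such spanning tree H, let X_H = 1 if all 11 edges of H are present in G. Then P[X_H = 1] = p^{11} = (5/12)^{11} = 48828125/743008370688.
Summing the indicators: E[X] = Σ_H E[X_H] = 61917364224 · p^{11} = 61917364224 · 48828125/743008370688 = 48828125/12.
Numerically: E[X] ≈ 4.07e+06.

E[X] = 61917364224 · (5/12)^{11} = 48828125/12 ≈ 4.07e+06.


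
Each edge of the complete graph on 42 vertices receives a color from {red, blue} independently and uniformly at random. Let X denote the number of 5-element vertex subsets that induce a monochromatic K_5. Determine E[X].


Let X = Σ_S X_S over the C(42, 5) = 850668 subsets S of size 5, where X_S = 1 if the K_5 on S is monochromatic.
For a fixed S, the K_5 on S has C(5, 2) = 10 edges. P[all 10 edges red] = (1/2)^10, and likewise for blue, so P[monochromatic] = 2·(1/2)^10 = 2^{1 − 10} = 1/512.
Summing: E[X] = C(42, 5) · 2^{1 − 10} = 850668 · 1/512 = 212667/128.
Numerically: E[X] ≈ 1661.4609.

E[X] = C(42,5)·2^(1−C(5,2)) = 212667/128 ≈ 1661.4609.


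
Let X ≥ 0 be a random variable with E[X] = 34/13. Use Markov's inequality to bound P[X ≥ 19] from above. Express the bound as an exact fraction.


μ = E[X] = 34/13, a = 19.
Markov: P[X ≥ 19] ≤ μ/a = (34/13)/19 = 34/247.
Numerically: ≈ 0.138.
(Since a = 19 > μ = 2.615, the bound 34/247 is < 1 and informative.)

P[X ≥ 19] ≤ 34/247 ≈ 0.138.


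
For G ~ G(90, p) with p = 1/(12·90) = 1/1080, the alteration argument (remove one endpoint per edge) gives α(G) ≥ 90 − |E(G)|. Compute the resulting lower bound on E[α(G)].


E[|E(G)|] = C(90, 2)·p = 4005 · (1/1080) = 89/24.
E[α(G)] ≥ n − E[|E(G)|] = 90 − 89/24 = 2071/24.
Numerically: ≈ 86.291667.
(This is only a lower bound; the true E[α(G)] may be larger.)

E[α(G)] ≥ 2071/24 ≈ 86.291667.


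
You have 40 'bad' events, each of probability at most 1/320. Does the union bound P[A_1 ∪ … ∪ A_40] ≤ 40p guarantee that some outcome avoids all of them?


Union bound: P[∪_{i=1}^{40} A_i] ≤ Σ_i P[A_i] ≤ 40·p = 40·(1/320) = 1/8.
Numerically: 1/8 ≈ 0.1250.
Is 1/8 < 1? YES.
Since P[∪ A_i] ≤ 1/8 < 1, the complement has P[∩ A_i^c] ≥ 1 − 1/8 = 7/8 > 0, so some outcome avoids every A_i.

40·p = 1/8 ≈ 0.1250; existence CERTIFIED by the union bound.


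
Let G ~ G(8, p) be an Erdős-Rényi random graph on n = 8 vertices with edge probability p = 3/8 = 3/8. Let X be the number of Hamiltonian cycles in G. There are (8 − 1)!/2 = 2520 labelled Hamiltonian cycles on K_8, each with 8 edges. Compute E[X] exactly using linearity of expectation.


K_8 has (8 − 1)!/2 = 2520 labelled Hamiltonian cycles.
For each such Hamiltonian cycle H, let X_H = 1 if all 8 edges of H are present in G. Then P[X_H = 1] = p^{8} = (3/8)^{8} = 6561/16777216.
Summing the indicators: E[X] = Σ_H E[X_H] = 2520 · p^{8} = 2520 · 6561/16777216 = 2066715/2097152.
Numerically: E[X] ≈ 0.98549.

E[X] = 2520 · (3/8)^{8} = 2066715/2097152 ≈ 0.98549.


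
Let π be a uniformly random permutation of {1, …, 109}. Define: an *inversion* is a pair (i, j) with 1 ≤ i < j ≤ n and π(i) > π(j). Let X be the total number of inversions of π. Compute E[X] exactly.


Write X = Σ X_I over the C(109, 2) = 5886 pairs i < j, with X_I the indicator of one inversion.
There are 5886 indicators.
For each fixed pair i < j, the values π(i) and π(j) are two distinct elements of {1, …, 109} in uniformly random order; by symmetry P[π(i) > π(j)] = 1/2.
By linearity: E[X] = 5886 · (1/2) = C(109, 2) · (1/2) = 5886/2 = 2943 ≈ 2943.0000.

E[X] = 2943 = 2943.0000.


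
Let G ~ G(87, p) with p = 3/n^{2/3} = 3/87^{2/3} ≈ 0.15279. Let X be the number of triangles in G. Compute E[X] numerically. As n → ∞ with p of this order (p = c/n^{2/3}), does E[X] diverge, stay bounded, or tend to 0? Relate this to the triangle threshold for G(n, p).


Number of potential triangles: C(87, 3) = 105995.
Each occurs with probability p³ ≈ (0.15279)³ ≈ 3.5671819e-03.
By linearity: E[X] = C(87, 3)·p³ ≈ 105995 · 3.5671819e-03 ≈ 378.10345.
Since α = 2/3 < 1, p = c/n^{2/3} ≫ 1/n is above the triangle threshold p ~ 1/n. Asymptotically E[X] ~ (c³/6)·n^{3(1−α)} = (3³/6)·n^{1} → ∞; triangles are abundant w.h.p.

E[X] ≈ 378.10345; in regime p = Θ(1/n^{2/3}) E[X] diverges (above the triangle threshold p ~ 1/n).


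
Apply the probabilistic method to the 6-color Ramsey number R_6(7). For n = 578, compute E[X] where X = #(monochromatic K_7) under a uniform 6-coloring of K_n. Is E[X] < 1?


E[X] = C(578, 7) · 6^{1 − 21} = 4123120110457920 · 6^{−20} = 4123120110457920/3656158440062976.
As a reduced fraction: E[X] = 21474583908635/19042491875328 ≈ 1.127719.
Is E[X] < 1? NO.
Since E[X] ≥ 1, the first-moment bound is inconclusive at n = 578; it does NOT by itself certify R_6(7) > 578.

E[X] = 21474583908635/19042491875328 ≈ 1.127719; E[X] ≥ 1; first-moment method inconclusive here.


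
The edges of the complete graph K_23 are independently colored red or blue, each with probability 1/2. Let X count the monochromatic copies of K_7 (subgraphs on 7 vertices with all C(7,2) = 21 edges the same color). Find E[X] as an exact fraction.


Let X = Σ_S X_S over the C(23, 7) = 245157 subsets S of size 7, where X_S = 1 if the K_7 on S is monochromatic.
For a fixed S, the K_7 on S has C(7, 2) = 21 edges. P[all 21 edges red] = (1/2)^21, and likewise for blue, so P[monochromatic] = 2·(1/2)^21 = 2^{1 − 21} = 1/1048576.
Summing: E[X] = C(23, 7) · 2^{1 − 21} = 245157 · 1/1048576 = 245157/1048576.
Numerically: E[X] ≈ 0.23380.

E[X] = C(23,7)·2^(1−C(7,2)) = 245157/1048576 ≈ 0.23380.


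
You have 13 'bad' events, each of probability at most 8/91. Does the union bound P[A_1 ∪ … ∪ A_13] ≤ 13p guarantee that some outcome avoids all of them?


Union bound: P[∪_{i=1}^{13} A_i] ≤ Σ_i P[A_i] ≤ 13·p = 13·(8/91) = 8/7.
Numerically: 8/7 ≈ 1.143.
Is 8/7 < 1? NO.
Since the bound 8/7 is ≥ 1, the union bound is uninformative here; it does NOT by itself certify existence.

13·p = 8/7 ≈ 1.143; existence NOT certified by the union bound.


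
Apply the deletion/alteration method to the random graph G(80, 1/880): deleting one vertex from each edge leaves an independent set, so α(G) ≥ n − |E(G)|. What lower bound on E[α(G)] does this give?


E[|E(G)|] = C(80, 2)·p = 3160 · (1/880) = 79/22.
E[α(G)] ≥ n − E[|E(G)|] = 80 − 79/22 = 1681/22.
Numerically: ≈ 76.409.
(This is only a lower bound; the true E[α(G)] may be larger.)

E[α(G)] ≥ 1681/22 ≈ 76.409.


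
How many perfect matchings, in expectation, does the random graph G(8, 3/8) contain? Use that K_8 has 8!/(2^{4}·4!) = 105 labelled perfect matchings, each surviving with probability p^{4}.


K_8 has 8!/(2^{4}·4!) = 105 labelled perfect matchings.
For each such perfect matching H, let X_H = 1 if all 4 edges of H are present in G. Then P[X_H = 1] = p^{4} = (3/8)^{4} = 81/4096.
By linearity of expectation: E[X] = Σ_H E[X_H] = 105 · p^{4} = 105 · 81/4096 = 8505/4096.
Numerically: E[X] ≈ 2.076.

E[X] = 105 · (3/8)^{4} = 8505/4096 ≈ 2.076.


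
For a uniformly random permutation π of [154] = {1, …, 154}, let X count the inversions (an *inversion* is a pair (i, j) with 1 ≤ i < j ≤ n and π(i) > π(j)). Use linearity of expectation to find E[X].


Write X = Σ X_I over the C(154, 2) = 11781 pairs i < j, with X_I the indicator of one inversion.
There are 11781 indicators.
For each fixed pair i < j, the values π(i) and π(j) are two distinct elements of {1, …, 154} in uniformly random order; by symmetry P[π(i) > π(j)] = 1/2.
By linearity: E[X] = 11781 · (1/2) = C(154, 2) · (1/2) = 11781/2 = 11781/2 ≈ 5890.50000.

E[X] = 11781/2 = 5890.50000.


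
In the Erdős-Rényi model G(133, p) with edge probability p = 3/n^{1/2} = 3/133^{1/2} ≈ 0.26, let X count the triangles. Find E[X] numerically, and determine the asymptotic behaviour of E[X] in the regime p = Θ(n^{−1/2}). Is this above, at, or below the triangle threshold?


Number of potential triangles: C(133, 3) = 383306.
Each occurs with probability p³ ≈ (0.26)³ ≈ 1.76030e-02.
By linearity: E[X] = C(133, 3)·p³ ≈ 383306 · 1.76030e-02 ≈ 6747.330.
Since α = 1/2 < 1, p = c/n^{1/2} ≫ 1/n is above the triangle threshold p ~ 1/n. Asymptotically E[X] ~ (c³/6)·n^{3(1−α)} = (3³/6)·n^{1.5} → ∞; triangles are abundant w.h.p.

E[X] ≈ 6747.330; in regime p = Θ(1/n^{1/2}) E[X] diverges (above the triangle threshold p ~ 1/n).


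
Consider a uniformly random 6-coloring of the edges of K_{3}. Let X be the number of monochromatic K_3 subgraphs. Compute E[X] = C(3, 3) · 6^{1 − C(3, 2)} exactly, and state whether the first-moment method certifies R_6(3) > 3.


E[X] = C(3, 3) · 6^{1 − 3} = 1 · 6^{−2} = 1/36.
As a reduced fraction: E[X] = 1/36 ≈ 0.027778.
Is E[X] < 1? YES.
Since E[X] < 1, there exists a 6-coloring of K_{3} with no monochromatic K_3; hence R_6(3) > 3.

E[X] = 1/36 ≈ 0.027778; E[X] < 1, so R_6(3) > 3.


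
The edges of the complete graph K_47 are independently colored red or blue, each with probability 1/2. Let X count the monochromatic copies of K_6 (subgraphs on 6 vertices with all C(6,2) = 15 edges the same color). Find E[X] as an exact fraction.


Let X = Σ_S X_S over the C(47, 6) = 10737573 subsets S of size 6, where X_S = 1 if the K_6 on S is monochromatic.
For a fixed S, the K_6 on S has C(6, 2) = 15 edges. P[all 15 edges red] = (1/2)^15, and likewise for blue, so P[monochromatic] = 2·(1/2)^15 = 2^{1 − 15} = 1/16384.
By linearity: E[X] = C(47, 6) · 2^{1 − 15} = 10737573 · 1/16384 = 10737573/16384.
Numerically: E[X] ≈ 655.36945.

E[X] = C(47,6)·2^(1−C(6,2)) = 10737573/16384 ≈ 655.36945.


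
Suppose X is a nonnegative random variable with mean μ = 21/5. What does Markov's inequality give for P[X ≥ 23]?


μ = E[X] = 21/5, a = 23.
Markov: P[X ≥ 23] ≤ μ/a = (21/5)/23 = 21/115.
Numerically: ≈ 0.18261.
(Since a = 23 > μ = 4.20000, the bound 21/115 is < 1 and informative.)

P[X ≥ 23] ≤ 21/115 ≈ 0.18261.


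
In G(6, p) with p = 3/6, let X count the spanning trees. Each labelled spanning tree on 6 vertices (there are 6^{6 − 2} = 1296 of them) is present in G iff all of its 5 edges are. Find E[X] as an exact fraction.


K_6 has 6^{6 − 2} = 1296 labelled spanning trees.
For each such spanning tree H, let X_H = 1 if all 5 edges of H are present in G. Then P[X_H = 1] = p^{5} = (1/2)^{5} = 1/32.
By linearity: E[X] = Σ_H E[X_H] = 1296 · p^{5} = 1296 · 1/32 = 81/2.
Numerically: E[X] ≈ 40.5.

E[X] = 1296 · (1/2)^{5} = 81/2 ≈ 40.5.


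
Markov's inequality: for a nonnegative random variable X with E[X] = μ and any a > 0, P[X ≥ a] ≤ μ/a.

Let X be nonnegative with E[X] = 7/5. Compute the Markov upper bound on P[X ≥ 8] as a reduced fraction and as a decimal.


μ = E[X] = 7/5, a = 8.
Markov: P[X ≥ 8] ≤ μ/a = (7/5)/8 = 7/40.
Numerically: ≈ 0.175.
(Since a = 8 > μ = 1.400, the bound 7/40 is < 1 and informative.)

P[X ≥ 8] ≤ 7/40 ≈ 0.175.


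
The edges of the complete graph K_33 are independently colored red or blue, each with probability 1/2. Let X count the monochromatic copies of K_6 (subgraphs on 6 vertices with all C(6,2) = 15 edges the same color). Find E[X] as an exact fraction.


Let X = Σ_S X_S over the C(33, 6) = 1107568 subsets S of size 6, where X_S = 1 if the K_6 on S is monochromatic.
For a fixed S, the K_6 on S has C(6, 2) = 15 edges. P[all 15 edges red] = (1/2)^15, and likewise for blue, so P[monochromatic] = 2·(1/2)^15 = 2^{1 − 15} = 1/16384.
By linearity of expectation: E[X] = C(33, 6) · 2^{1 − 15} = 1107568 · 1/16384 = 69223/1024.
Numerically: E[X] ≈ 67.6006.

E[X] = C(33,6)·2^(1−C(6,2)) = 69223/1024 ≈ 67.6006.


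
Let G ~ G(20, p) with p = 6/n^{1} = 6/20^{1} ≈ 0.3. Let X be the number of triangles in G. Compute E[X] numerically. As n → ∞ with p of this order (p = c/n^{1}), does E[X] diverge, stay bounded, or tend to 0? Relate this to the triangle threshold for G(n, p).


Number of potential triangles: C(20, 3) = 1140.
Each occurs with probability p³ ≈ (0.3)³ ≈ 2.70000e-02.
By linearity: E[X] = C(20, 3)·p³ ≈ 1140 · 2.70000e-02 ≈ 30.780.
Here α = 1, so p = 6/n is exactly at the triangle threshold p ~ 1/n. Asymptotically E[X] → c³/6 = 6³/6 = 36 ≈ 36.000, a bounded constant. In this regime the triangle count is asymptotically Poisson(c³/6).

E[X] ≈ 30.780; in regime p = Θ(1/n^{1}) E[X] stays bounded (at the triangle threshold p ~ 1/n).


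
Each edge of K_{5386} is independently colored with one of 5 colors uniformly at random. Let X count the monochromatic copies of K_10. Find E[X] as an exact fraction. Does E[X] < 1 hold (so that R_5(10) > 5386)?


E[X] = C(5386, 10) · 5^{1 − 45} = 5613966214234562222231428510561 · 5^{−44} = 5613966214234562222231428510561/5684341886080801486968994140625.
As a reduced fraction: E[X] = 5613966214234562222231428510561/5684341886080801486968994140625 ≈ 0.988.
Is E[X] < 1? YES.
Since E[X] < 1, there exists a 5-coloring of K_{5386} with no monochromatic K_10; hence R_5(10) > 5386.

E[X] = 5613966214234562222231428510561/5684341886080801486968994140625 ≈ 0.988; E[X] < 1, so R_5(10) > 5386.


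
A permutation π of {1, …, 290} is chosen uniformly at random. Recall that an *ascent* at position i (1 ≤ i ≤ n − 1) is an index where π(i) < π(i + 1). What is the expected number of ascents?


Write X = Σ X_I over i = 1, …, 289, with X_I the indicator of one ascent.
There are 289 indicators.
For each fixed i, the pair (π(i), π(i+1)) is a uniformly random ordered pair of distinct values from {1, …, 290}; by symmetry P[π(i) < π(i+1)] = 1/2.
By linearity: E[X] = 289 · (1/2) = (290 − 1) · (1/2) = 289/2 ≈ 144.500000.

E[X] = 289/2 = 144.500000.


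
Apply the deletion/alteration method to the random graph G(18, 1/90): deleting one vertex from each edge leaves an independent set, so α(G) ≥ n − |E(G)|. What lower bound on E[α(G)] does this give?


E[|E(G)|] = C(18, 2)·p = 153 · (1/90) = 17/10.
E[α(G)] ≥ n − E[|E(G)|] = 18 − 17/10 = 163/10.
Numerically: ≈ 16.300000.
(This is only a lower bound; the true E[α(G)] may be larger.)

E[α(G)] ≥ 163/10 ≈ 16.300000.
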